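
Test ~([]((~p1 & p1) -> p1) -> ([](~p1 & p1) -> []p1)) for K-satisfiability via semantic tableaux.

1. ~([]((~p1 & p1) -> p1) -> ([](~p1 & p1) -> []p1)), w0
2. []((~p1 & p1) -> p1), w0
3. ~([](~p1 & p1) -> []p1), w0
4. [](~p1 & p1), w0
5. ~[]p1, w0
6. ~p1, w1
7. (~p1 & p1) -> p1, w1
8. ~p1 & p1, w1
9. p1, w1
Accessibility: w0Rw1
Branch closes: p1 and ~p1 both at w1.
(One branch shown.) All branches close.

No, unsatisfiable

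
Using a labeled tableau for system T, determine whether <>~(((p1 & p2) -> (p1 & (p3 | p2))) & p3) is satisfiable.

1. <>~(((p1 & p2) -> (p1 & (p3 | p2))) & p3), u
2. ~(((p1 & p2) -> (p1 & (p3 | p2))) & p3), v
3. ~p3, v
Accessibility: uRu, uRv, vRv

Satisfiable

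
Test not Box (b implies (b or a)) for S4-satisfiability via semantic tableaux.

1. not Box (b implies (b or a)), w0
2. not (b implies (b or a)), w1
3. b, w1
4. not (b or a), w1
5. not b, w1
6. not a, w1
Accessibility: w0Rw0, w0Rw1, w1Rw1
Branch closes: b and not b both at w1.
(One branch shown.) All branches close.

No, unsatisfiable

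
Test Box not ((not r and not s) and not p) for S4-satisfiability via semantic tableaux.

1. Box not ((not r and not s) and not p), u
2. not ((not r and not s) and not p), u   [Box-rule on 1 via uRu]
3. p, u   [neg-and-rule on 2 (branches; this branch)]
Accessibility: uRu

Yes, satisfiable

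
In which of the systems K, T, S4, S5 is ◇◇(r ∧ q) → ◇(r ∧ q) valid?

S4-tableau for the negation ¬(◇◇(r ∧ q) → ◇(r ∧ q)):
1. ¬(◇◇(r ∧ q) → ◇(r ∧ q)), w0
2. ◇◇(r ∧ q), w0
3. ¬◇(r ∧ q), w0
4. ¬(r ∧ q), w0
5. ¬q, w0
6. ◇(r ∧ q), w1
7. ¬(r ∧ q), w1
8. ¬q, w1
9. r ∧ q, w2
10. r, w2
11. q, w2
12. ¬(r ∧ q), w2
13. ¬q, w2
Accessibility: w0Rw0, w0Rw1, w0Rw2, w1Rw1, w1Rw2, w2Rw2
Branch closes: q and ¬q both at w2.
Every branch closes (one shown): valid in S4, hence also in S5 (every theorem of S4 is a theorem of S5).
T-tableau for the negation ¬(◇◇(r ∧ q) → ◇(r ∧ q)):
1. ¬(◇◇(r ∧ q) → ◇(r ∧ q)), w0
2. ◇◇(r ∧ q), w0
3. ¬◇(r ∧ q), w0
4. ¬(r ∧ q), w0
5. ¬q, w0
6. ◇(r ∧ q), w1
7. ¬(r ∧ q), w1
8. ¬q, w1
9. r ∧ q, w2
10. r, w2
11. q, w2
Accessibility: w0Rw0, w0Rw1, w1Rw1, w1Rw2, w2Rw2
Complete open branch: countermodel on a T-frame, so not valid in T, nor in K (the same frame is also a K-frame).

S4, S5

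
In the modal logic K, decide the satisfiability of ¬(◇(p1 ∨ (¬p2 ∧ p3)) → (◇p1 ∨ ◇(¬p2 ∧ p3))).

Unsatisfiable (every branch closes)

1. ¬(◇(p1 ∨ (¬p2 ∧ p3)) → (◇p1 ∨ ◇(¬p2 ∧ p3))), u
2. ◇(p1 ∨ (¬p2 ∧ p3)), u
3. ¬(◇p1 ∨ ◇(¬p2 ∧ p3)), u
4. ¬◇p1, u
5. ¬◇(¬p2 ∧ p3), u
6. p1 ∨ (¬p2 ∧ p3), v
7. ¬p1, v
8. ¬(¬p2 ∧ p3), v
9. ¬p2 ∧ p3, v
10. ¬p2, v
11. p3, v
12. ¬p3, v
Accessibility: uRv
Branch closes: p3 and ¬p3 both at v.
Every branch closes; the branch above is one of them.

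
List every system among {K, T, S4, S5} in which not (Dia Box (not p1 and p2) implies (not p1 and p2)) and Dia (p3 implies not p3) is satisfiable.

K, T, S4

S5-tableau for the formula:
1. not (Dia Box (not p1 and p2) implies (not p1 and p2)) and Dia (p3 implies not p3), w0
2. not (Dia Box (not p1 and p2) implies (not p1 and p2)), w0
3. Dia (p3 implies not p3), w0
4. Dia Box (not p1 and p2), w0
5. not (not p1 and p2), w0
6. not p2, w0
7. p3 implies not p3, w1
8. not p3, w1
9. Box (not p1 and p2), w2
10. not p1 and p2, w0
11. not p1, w0
12. p2, w0
Accessibility: w0Rw0, w0Rw1, w0Rw2, w1Rw0, w1Rw1, w1Rw2, w2Rw0, w2Rw1, w2Rw2
Branch closes: p2 and not p2 both at w0.
Every branch closes (one shown): unsatisfiable in S5.
S4-tableau for the formula:
1. not (Dia Box (not p1 and p2) implies (not p1 and p2)) and Dia (p3 implies not p3), w0
2. not (Dia Box (not p1 and p2) implies (not p1 and p2)), w0
3. Dia (p3 implies not p3), w0
4. Dia Box (not p1 and p2), w0
5. not (not p1 and p2), w0
6. not p2, w0
7. p3 implies not p3, w1
8. not p3, w1
9. Box (not p1 and p2), w2
10. not p1 and p2, w2
11. not p1, w2
12. p2, w2
Accessibility: w0Rw0, w0Rw1, w0Rw2, w1Rw1, w2Rw2
Complete open branch: satisfiable in S4, hence also in K, T (this S4-model is also a K-model and a T-model).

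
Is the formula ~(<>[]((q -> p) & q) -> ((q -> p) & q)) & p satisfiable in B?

1. ~(<>[]((q -> p) & q) -> ((q -> p) & q)) & p, w0
2. ~(<>[]((q -> p) & q) -> ((q -> p) & q)), w0
3. p, w0
4. <>[]((q -> p) & q), w0
5. ~((q -> p) & q), w0
6. ~q, w0
7. []((q -> p) & q), w1
8. (q -> p) & q, w0
9. q -> p, w0
10. q, w0
Accessibility: w0Rw0, w0Rw1, w1Rw0, w1Rw1
Branch closes: q and ~q both at w0.
(One branch shown.) All branches close.

No, unsatisfiable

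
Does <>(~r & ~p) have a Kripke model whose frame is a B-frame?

1. <>(~r & ~p), w0
2. ~r & ~p, w1
3. ~r, w1
4. ~p, w1
Accessibility: w0Rw0, w0Rw1, w1Rw0, w1Rw1

Satisfiable (open branch found)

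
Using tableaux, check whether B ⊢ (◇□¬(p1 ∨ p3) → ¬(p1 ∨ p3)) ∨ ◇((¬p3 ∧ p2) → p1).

Yes, valid

Tableau for the negation ¬((◇□¬(p1 ∨ p3) → ¬(p1 ∨ p3)) ∨ ◇((¬p3 ∧ p2) → p1)):
1. ¬((◇□¬(p1 ∨ p3) → ¬(p1 ∨ p3)) ∨ ◇((¬p3 ∧ p2) → p1)), w0
2. ¬(◇□¬(p1 ∨ p3) → ¬(p1 ∨ p3)), w0
3. ¬◇((¬p3 ∧ p2) → p1), w0
4. ◇□¬(p1 ∨ p3), w0
5. p1 ∨ p3, w0
6. ¬((¬p3 ∧ p2) → p1), w0
7. ¬p3 ∧ p2, w0
8. ¬p1, w0
9. ¬p3, w0
10. p2, w0
11. p3, w0
Accessibility: w0Rw0
Branch closes: p3 and ¬p3 both at w0.
Every branch of the negation's tableau closes; the branch above is one of them.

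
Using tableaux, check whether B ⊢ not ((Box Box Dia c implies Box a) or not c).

Tableau for the negation (Box Box Dia c implies Box a) or not c:
1. (Box Box Dia c implies Box a) or not c, u
2. not c, u   [or-rule on 1 (branches; this branch)]
Accessibility: uRu
The negation has an open branch (countermodel exists).

Invalid (countermodel exists)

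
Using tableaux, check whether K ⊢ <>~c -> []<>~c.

No, not valid

Tableau for the negation ~(<>~c -> []<>~c):
1. ~(<>~c -> []<>~c), u
2. <>~c, u
3. ~[]<>~c, u
4. ~c, v
5. ~<>~c, w
Accessibility: uRv, uRw
The negation has an open branch (countermodel exists).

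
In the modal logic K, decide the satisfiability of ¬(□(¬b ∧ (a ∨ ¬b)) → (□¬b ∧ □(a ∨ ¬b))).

1. ¬(□(¬b ∧ (a ∨ ¬b)) → (□¬b ∧ □(a ∨ ¬b))), w0
2. □(¬b ∧ (a ∨ ¬b)), w0
3. ¬(□¬b ∧ □(a ∨ ¬b)), w0
4. ¬□(a ∨ ¬b), w0
5. ¬(a ∨ ¬b), w1
6. ¬a, w1
7. b, w1
8. ¬b ∧ (a ∨ ¬b), w1
9. ¬b, w1
10. a ∨ ¬b, w1
Accessibility: w0Rw1
Branch closes: b and ¬b both at w1.
(One branch shown.) All branches close.

Unsatisfiable (every branch closes)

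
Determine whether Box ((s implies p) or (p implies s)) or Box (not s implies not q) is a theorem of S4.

Valid in S4

Tableau for the negation not (Box ((s implies p) or (p implies s)) or Box (not s implies not q)):
1. not (Box ((s implies p) or (p implies s)) or Box (not s implies not q)), u
2. not Box ((s implies p) or (p implies s)), u   [neg-or-rule on 1]
3. not Box (not s implies not q), u   [neg-or-rule on 1]
4. not ((s implies p) or (p implies s)), v   [neg-Box-rule on 2: fresh world v, uRv]
5. not (s implies p), v   [neg-or-rule on 4]
6. not (p implies s), v   [neg-or-rule on 4]
7. s, v   [neg-implies-rule on 5]
8. not p, v   [neg-implies-rule on 5]
9. p, v   [neg-implies-rule on 6]
10. not s, v   [neg-implies-rule on 6]
Accessibility: uRu, uRv, vRv
Branch closes: p and not p both at v.
All branches of the negation close; one closing branch shown above.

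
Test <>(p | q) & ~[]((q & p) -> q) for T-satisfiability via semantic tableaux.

Unsatisfiable (every branch closes)

1. <>(p | q) & ~[]((q & p) -> q), u
2. <>(p | q), u   [&-rule on 1]
3. ~[]((q & p) -> q), u   [&-rule on 1]
4. p | q, v   [<>-rule on 2: fresh world v, uRv]
5. q, v   [|-rule on 4 (branches; this branch)]
6. ~((q & p) -> q), w   [~[]-rule on 3: fresh world w, uRw]
7. q & p, w   [~->-rule on 6]
8. ~q, w   [~->-rule on 6]
9. q, w   [&-rule on 7]
10. p, w   [&-rule on 7]
Accessibility: uRu, uRv, uRw, vRv, wRw
Branch closes: q and ~q both at w.
(One branch shown.) All branches close.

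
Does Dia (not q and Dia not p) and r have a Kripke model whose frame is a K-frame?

Yes, satisfiable

1. Dia (not q and Dia not p) and r, 0
2. Dia (not q and Dia not p), 0
3. r, 0
4. not q and Dia not p, 1
5. not q, 1
6. Dia not p, 1
7. not p, 2
Accessibility: 0R1, 1R2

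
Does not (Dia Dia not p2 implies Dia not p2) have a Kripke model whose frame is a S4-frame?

1. not (Dia Dia not p2 implies Dia not p2), 0
2. Dia Dia not p2, 0   [neg-implies-rule on 1]
3. not Dia not p2, 0   [neg-implies-rule on 1]
4. p2, 0   [neg-Dia-rule on 3 via 0R0]
5. Dia not p2, 1   [Dia-rule on 2: fresh world 1, 0R1]
6. p2, 1   [neg-Dia-rule on 3 via 0R1]
7. not p2, 2   [Dia-rule on 5: fresh world 2, 1R2]
8. p2, 2   [neg-Dia-rule on 3 via 0R2]
Accessibility: 0R0, 0R1, 0R2, 1R1, 1R2, 2R2
Branch closes: p2 and not p2 both at 2.
(One branch shown.) All branches close.

No, unsatisfiable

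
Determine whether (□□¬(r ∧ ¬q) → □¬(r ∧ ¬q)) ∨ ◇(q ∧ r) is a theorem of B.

Valid

Tableau for the negation ¬((□□¬(r ∧ ¬q) → □¬(r ∧ ¬q)) ∨ ◇(q ∧ r)):
1. ¬((□□¬(r ∧ ¬q) → □¬(r ∧ ¬q)) ∨ ◇(q ∧ r)), u
2. ¬(□□¬(r ∧ ¬q) → □¬(r ∧ ¬q)), u   [¬∨-rule on 1]
3. ¬◇(q ∧ r), u   [¬∨-rule on 1]
4. □□¬(r ∧ ¬q), u   [¬→-rule on 2]
5. ¬□¬(r ∧ ¬q), u   [¬→-rule on 2]
6. ¬(q ∧ r), u   [¬◇-rule on 3 via uRu]
7. □¬(r ∧ ¬q), u   [□-rule on 4 via uRu]
8. ¬(r ∧ ¬q), u   [□-rule on 7 via uRu]
9. ¬r, u   [¬∧-rule on 6 (branches; this branch)]
10. q, u   [¬∧-rule on 8 (branches; this branch)]
11. r ∧ ¬q, v   [¬□-rule on 5: fresh world v, uRv]
12. r, v   [∧-rule on 11]
13. ¬q, v   [∧-rule on 11]
14. ¬(q ∧ r), v   [¬◇-rule on 3 via uRv]
15. □¬(r ∧ ¬q), v   [□-rule on 4 via uRv]
16. ¬(r ∧ ¬q), v   [□-rule on 7 via uRv]
17. q, v   [¬∧-rule on 16 (branches; this branch)]
Accessibility: uRu, uRv, vRu, vRv
Branch closes: q and ¬q both at v.
Every branch of the negation's tableau closes; the branch above is one of them.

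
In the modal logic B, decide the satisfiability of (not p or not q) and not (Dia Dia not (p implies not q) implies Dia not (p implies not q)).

1. (not p or not q) and not (Dia Dia not (p implies not q) implies Dia not (p implies not q)), u
2. not p or not q, u
3. not (Dia Dia not (p implies not q) implies Dia not (p implies not q)), u
4. Dia Dia not (p implies not q), u
5. not Dia not (p implies not q), u
6. p implies not q, u
7. not q, u
8. Dia not (p implies not q), v
9. p implies not q, v
10. not q, v
11. not (p implies not q), w
12. p, w
13. q, w
Accessibility: uRu, uRv, vRu, vRv, vRw, wRv, wRw

Yes, satisfiable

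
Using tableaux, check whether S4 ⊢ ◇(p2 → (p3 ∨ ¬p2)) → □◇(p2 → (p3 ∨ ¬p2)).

Tableau for the negation ¬(◇(p2 → (p3 ∨ ¬p2)) → □◇(p2 → (p3 ∨ ¬p2))):
1. ¬(◇(p2 → (p3 ∨ ¬p2)) → □◇(p2 → (p3 ∨ ¬p2))), 0
2. ◇(p2 → (p3 ∨ ¬p2)), 0
3. ¬□◇(p2 → (p3 ∨ ¬p2)), 0
4. p2 → (p3 ∨ ¬p2), 1
5. p3 ∨ ¬p2, 1
6. ¬p2, 1
7. ¬◇(p2 → (p3 ∨ ¬p2)), 2
8. ¬(p2 → (p3 ∨ ¬p2)), 2
9. p2, 2
10. ¬(p3 ∨ ¬p2), 2
11. ¬p3, 2
Accessibility: 0R0, 0R1, 0R2, 1R1, 2R2
The negation has an open branch (countermodel exists).

Not valid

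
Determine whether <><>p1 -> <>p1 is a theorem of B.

Tableau for the negation ~(<><>p1 -> <>p1):
1. ~(<><>p1 -> <>p1), 0
2. <><>p1, 0   [~->-rule on 1]
3. ~<>p1, 0   [~->-rule on 1]
4. ~p1, 0   [~<>-rule on 3 via 0R0]
5. <>p1, 1   [<>-rule on 2: fresh world 1, 0R1]
6. ~p1, 1   [~<>-rule on 3 via 0R1]
7. p1, 2   [<>-rule on 5: fresh world 2, 1R2]
Accessibility: 0R0, 0R1, 1R0, 1R1, 1R2, 2R1, 2R2
The negation has an open branch (countermodel exists).

Invalid (countermodel exists)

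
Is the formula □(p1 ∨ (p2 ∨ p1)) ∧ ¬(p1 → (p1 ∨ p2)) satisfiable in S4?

Unsatisfiable (every branch closes)

1. □(p1 ∨ (p2 ∨ p1)) ∧ ¬(p1 → (p1 ∨ p2)), u
2. □(p1 ∨ (p2 ∨ p1)), u   [∧-rule on 1]
3. ¬(p1 → (p1 ∨ p2)), u   [∧-rule on 1]
4. p1, u   [¬→-rule on 3]
5. ¬(p1 ∨ p2), u   [¬→-rule on 3]
6. ¬p1, u   [¬∨-rule on 5]
7. ¬p2, u   [¬∨-rule on 5]
Accessibility: uRu
Branch closes: p1 and ¬p1 both at u.
Every branch closes; the branch above is one of them.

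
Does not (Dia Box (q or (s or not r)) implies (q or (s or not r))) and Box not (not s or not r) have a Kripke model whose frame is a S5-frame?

1. not (Dia Box (q or (s or not r)) implies (q or (s or not r))) and Box not (not s or not r), 0
2. not (Dia Box (q or (s or not r)) implies (q or (s or not r))), 0
3. Box not (not s or not r), 0
4. Dia Box (q or (s or not r)), 0
5. not (q or (s or not r)), 0
6. not q, 0
7. not (s or not r), 0
8. not s, 0
9. r, 0
10. not (not s or not r), 0
11. s, 0
Accessibility: 0R0
Branch closes: s and not s both at 0.
Every branch closes; the branch above is one of them.

Unsatisfiable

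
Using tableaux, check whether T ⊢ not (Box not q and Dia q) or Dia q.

Tableau for the negation not (not (Box not q and Dia q) or Dia q):
1. not (not (Box not q and Dia q) or Dia q), w0
2. Box not q and Dia q, w0   [neg-or-rule on 1]
3. not Dia q, w0   [neg-or-rule on 1]
4. Box not q, w0   [and-rule on 2]
5. Dia q, w0   [and-rule on 2]
6. not q, w0   [neg-Dia-rule on 3 via w0Rw0]
7. q, w1   [Dia-rule on 5: fresh world w1, w0Rw1]
8. not q, w1   [neg-Dia-rule on 3 via w0Rw1]
Accessibility: w0Rw0, w0Rw1, w1Rw1
Branch closes: q and not q both at w1.
All branches of the negation close; one closing branch shown above.

Yes, valid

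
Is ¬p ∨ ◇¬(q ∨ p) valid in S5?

No, not valid

Tableau for the negation ¬(¬p ∨ ◇¬(q ∨ p)):
1. ¬(¬p ∨ ◇¬(q ∨ p)), w0
2. p, w0
3. ¬◇¬(q ∨ p), w0
4. q ∨ p, w0
Accessibility: w0Rw0
The negation has an open branch (countermodel exists).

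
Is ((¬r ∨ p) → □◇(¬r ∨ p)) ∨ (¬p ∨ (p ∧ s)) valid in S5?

Tableau for the negation ¬(((¬r ∨ p) → □◇(¬r ∨ p)) ∨ (¬p ∨ (p ∧ s))):
1. ¬(((¬r ∨ p) → □◇(¬r ∨ p)) ∨ (¬p ∨ (p ∧ s))), 0
2. ¬((¬r ∨ p) → □◇(¬r ∨ p)), 0
3. ¬(¬p ∨ (p ∧ s)), 0
4. ¬r ∨ p, 0
5. ¬□◇(¬r ∨ p), 0
6. p, 0
7. ¬(p ∧ s), 0
8. ¬s, 0
9. ¬◇(¬r ∨ p), 1
10. ¬(¬r ∨ p), 0
11. r, 0
12. ¬p, 0
Accessibility: 0R0, 0R1, 1R0, 1R1
Branch closes: p and ¬p both at 0.
All branches of the negation close; one closing branch shown above.

Valid in S5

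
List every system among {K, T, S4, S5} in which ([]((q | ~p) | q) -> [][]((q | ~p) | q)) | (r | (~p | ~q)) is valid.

S4-tableau for the negation ~(([]((q | ~p) | q) -> [][]((q | ~p) | q)) | (r | (~p | ~q))):
1. ~(([]((q | ~p) | q) -> [][]((q | ~p) | q)) | (r | (~p | ~q))), 0
2. ~([]((q | ~p) | q) -> [][]((q | ~p) | q)), 0
3. ~(r | (~p | ~q)), 0
4. []((q | ~p) | q), 0
5. ~[][]((q | ~p) | q), 0
6. ~r, 0
7. ~(~p | ~q), 0
8. p, 0
9. q, 0
10. (q | ~p) | q, 0
11. q | ~p, 0
12. ~[]((q | ~p) | q), 1
13. (q | ~p) | q, 1
14. q | ~p, 1
15. ~p, 1
16. ~((q | ~p) | q), 2
17. ~(q | ~p), 2
18. ~q, 2
19. p, 2
20. (q | ~p) | q, 2
21. q | ~p, 2
22. ~p, 2
Accessibility: 0R0, 0R1, 0R2, 1R1, 1R2, 2R2
Branch closes: p and ~p both at 2.
Every branch closes (one shown): valid in S4, hence also in S5 (every theorem of S4 is a theorem of S5).
T-tableau for the negation ~(([]((q | ~p) | q) -> [][]((q | ~p) | q)) | (r | (~p | ~q))):
1. ~(([]((q | ~p) | q) -> [][]((q | ~p) | q)) | (r | (~p | ~q))), 0
2. ~([]((q | ~p) | q) -> [][]((q | ~p) | q)), 0
3. ~(r | (~p | ~q)), 0
4. []((q | ~p) | q), 0
5. ~[][]((q | ~p) | q), 0
6. ~r, 0
7. ~(~p | ~q), 0
8. p, 0
9. q, 0
10. (q | ~p) | q, 0
11. ~[]((q | ~p) | q), 1
12. (q | ~p) | q, 1
13. q, 1
14. ~((q | ~p) | q), 2
15. ~(q | ~p), 2
16. ~q, 2
17. p, 2
Accessibility: 0R0, 0R1, 1R1, 1R2, 2R2
Complete open branch: countermodel on a T-frame, so not valid in T, nor in K (the same frame is also a K-frame).

S4, S5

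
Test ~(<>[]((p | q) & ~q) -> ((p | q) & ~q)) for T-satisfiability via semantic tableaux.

Satisfiable (open branch found)

1. ~(<>[]((p | q) & ~q) -> ((p | q) & ~q)), u
2. <>[]((p | q) & ~q), u
3. ~((p | q) & ~q), u
4. q, u
5. []((p | q) & ~q), v
6. (p | q) & ~q, v
7. p | q, v
8. ~q, v
9. p, v
Accessibility: uRu, uRv, vRv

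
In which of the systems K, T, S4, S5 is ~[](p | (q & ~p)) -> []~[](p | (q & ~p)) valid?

S4-tableau for the negation ~(~[](p | (q & ~p)) -> []~[](p | (q & ~p))):
1. ~(~[](p | (q & ~p)) -> []~[](p | (q & ~p))), 0
2. ~[](p | (q & ~p)), 0
3. ~[]~[](p | (q & ~p)), 0
4. ~(p | (q & ~p)), 1
5. ~p, 1
6. ~(q & ~p), 1
7. ~q, 1
8. [](p | (q & ~p)), 2
9. p | (q & ~p), 2
10. q & ~p, 2
11. q, 2
12. ~p, 2
Accessibility: 0R0, 0R1, 0R2, 1R1, 2R2
Complete open branch: countermodel on an S4-frame, so not valid in S4, nor in K, T (the same frame is also a K-frame and a T-frame).
S5-tableau for the negation ~(~[](p | (q & ~p)) -> []~[](p | (q & ~p))):
1. ~(~[](p | (q & ~p)) -> []~[](p | (q & ~p))), 0
2. ~[](p | (q & ~p)), 0
3. ~[]~[](p | (q & ~p)), 0
4. ~(p | (q & ~p)), 1
5. ~p, 1
6. ~(q & ~p), 1
7. ~q, 1
8. [](p | (q & ~p)), 2
9. p | (q & ~p), 0
10. p | (q & ~p), 1
11. p | (q & ~p), 2
12. q & ~p, 0
13. q, 0
14. ~p, 0
15. q & ~p, 1
16. q, 1
Accessibility: 0R0, 0R1, 0R2, 1R0, 1R1, 1R2, 2R0, 2R1, 2R2
Branch closes: q and ~q both at 1.
Every branch closes (one shown): valid in S5.

S5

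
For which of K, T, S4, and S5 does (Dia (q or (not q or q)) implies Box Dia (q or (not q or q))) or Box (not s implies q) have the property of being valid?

T-tableau for the negation not ((Dia (q or (not q or q)) implies Box Dia (q or (not q or q))) or Box (not s implies q)):
1. not ((Dia (q or (not q or q)) implies Box Dia (q or (not q or q))) or Box (not s implies q)), w0
2. not (Dia (q or (not q or q)) implies Box Dia (q or (not q or q))), w0   [neg-or-rule on 1]
3. not Box (not s implies q), w0   [neg-or-rule on 1]
4. Dia (q or (not q or q)), w0   [neg-implies-rule on 2]
5. not Box Dia (q or (not q or q)), w0   [neg-implies-rule on 2]
6. not (not s implies q), w1   [neg-Box-rule on 3: fresh world w1, w0Rw1]
7. not s, w1   [neg-implies-rule on 6]
8. not q, w1   [neg-implies-rule on 6]
9. q or (not q or q), w2   [Dia-rule on 4: fresh world w2, w0Rw2]
10. not q or q, w2   [or-rule on 9 (branches; this branch)]
11. q, w2   [or-rule on 10 (branches; this branch)]
12. not Dia (q or (not q or q)), w3   [neg-Box-rule on 5: fresh world w3, w0Rw3]
13. not (q or (not q or q)), w3   [neg-Dia-rule on 12 via w3Rw3]
14. not q, w3   [neg-or-rule on 13]
15. not (not q or q), w3   [neg-or-rule on 13]
16. q, w3   [neg-or-rule on 15]
Accessibility: w0Rw0, w0Rw1, w0Rw2, w0Rw3, w1Rw1, w2Rw2, w3Rw3
Branch closes: q and not q both at w3.
Every branch closes (one shown): valid in T, hence also in S4, S5 (every theorem of T is a theorem of S4 and S5).
K-tableau for the negation not ((Dia (q or (not q or q)) implies Box Dia (q or (not q or q))) or Box (not s implies q)):
1. not ((Dia (q or (not q or q)) implies Box Dia (q or (not q or q))) or Box (not s implies q)), w0
2. not (Dia (q or (not q or q)) implies Box Dia (q or (not q or q))), w0   [neg-or-rule on 1]
3. not Box (not s implies q), w0   [neg-or-rule on 1]
4. Dia (q or (not q or q)), w0   [neg-implies-rule on 2]
5. not Box Dia (q or (not q or q)), w0   [neg-implies-rule on 2]
6. not (not s implies q), w1   [neg-Box-rule on 3: fresh world w1, w0Rw1]
7. not s, w1   [neg-implies-rule on 6]
8. not q, w1   [neg-implies-rule on 6]
9. q or (not q or q), w2   [Dia-rule on 4: fresh world w2, w0Rw2]
10. not q or q, w2   [or-rule on 9 (branches; this branch)]
11. q, w2   [or-rule on 10 (branches; this branch)]
12. not Dia (q or (not q or q)), w3   [neg-Box-rule on 5: fresh world w3, w0Rw3]
Accessibility: w0Rw1, w0Rw2, w0Rw3
Complete open branch: countermodel on a K-frame, so not valid in K.

T, S4, S5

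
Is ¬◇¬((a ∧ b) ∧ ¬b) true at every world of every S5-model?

Invalid (countermodel exists)

Tableau for the negation ◇¬((a ∧ b) ∧ ¬b):
1. ◇¬((a ∧ b) ∧ ¬b), 0
2. ¬((a ∧ b) ∧ ¬b), 1   [◇-rule on 1: fresh world 1, 0R1]
3. b, 1   [¬∧-rule on 2 (branches; this branch)]
Accessibility: 0R0, 0R1, 1R0, 1R1
The negation has an open branch (countermodel exists).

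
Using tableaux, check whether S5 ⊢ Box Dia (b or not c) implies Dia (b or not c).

Valid in S5

Tableau for the negation not (Box Dia (b or not c) implies Dia (b or not c)):
1. not (Box Dia (b or not c) implies Dia (b or not c)), 0
2. Box Dia (b or not c), 0   [neg-implies-rule on 1]
3. not Dia (b or not c), 0   [neg-implies-rule on 1]
4. Dia (b or not c), 0   [Box-rule on 2 via 0R0]
5. not (b or not c), 0   [neg-Dia-rule on 3 via 0R0]
6. not b, 0   [neg-or-rule on 5]
7. c, 0   [neg-or-rule on 5]
8. b or not c, 1   [Dia-rule on 4: fresh world 1, 0R1]
9. Dia (b or not c), 1   [Box-rule on 2 via 0R1]
10. not (b or not c), 1   [neg-Dia-rule on 3 via 0R1]
11. not b, 1   [neg-or-rule on 10]
12. c, 1   [neg-or-rule on 10]
13. not c, 1   [or-rule on 8 (branches; this branch)]
Accessibility: 0R0, 0R1, 1R0, 1R1
Branch closes: c and not c both at 1.
Every branch of the negation's tableau closes; the branch above is one of them.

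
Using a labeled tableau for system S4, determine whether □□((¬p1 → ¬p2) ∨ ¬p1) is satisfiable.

1. □□((¬p1 → ¬p2) ∨ ¬p1), w0
2. □((¬p1 → ¬p2) ∨ ¬p1), w0   [□-rule on 1 via w0Rw0]
3. (¬p1 → ¬p2) ∨ ¬p1, w0   [□-rule on 2 via w0Rw0]
4. ¬p1, w0   [∨-rule on 3 (branches; this branch)]
Accessibility: w0Rw0

Yes, satisfiable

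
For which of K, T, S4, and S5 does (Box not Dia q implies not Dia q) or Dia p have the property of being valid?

T, S4, S5

T-tableau for the negation not ((Box not Dia q implies not Dia q) or Dia p):
1. not ((Box not Dia q implies not Dia q) or Dia p), u
2. not (Box not Dia q implies not Dia q), u
3. not Dia p, u
4. Box not Dia q, u
5. Dia q, u
6. not p, u
7. not Dia q, u
8. not q, u
9. q, v
10. not p, v
11. not Dia q, v
12. not q, v
Accessibility: uRu, uRv, vRv
Branch closes: q and not q both at v.
Every branch closes (one shown): valid in T, hence also in S4, S5 (every theorem of T is a theorem of S4 and S5).
K-tableau for the negation not ((Box not Dia q implies not Dia q) or Dia p):
1. not ((Box not Dia q implies not Dia q) or Dia p), u
2. not (Box not Dia q implies not Dia q), u
3. not Dia p, u
4. Box not Dia q, u
5. Dia q, u
6. q, v
7. not p, v
8. not Dia q, v
Accessibility: uRv
Complete open branch: countermodel on a K-frame, so not valid in K.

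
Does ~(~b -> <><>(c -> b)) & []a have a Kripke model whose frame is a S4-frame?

Yes, satisfiable

1. ~(~b -> <><>(c -> b)) & []a, u
2. ~(~b -> <><>(c -> b)), u   [&-rule on 1]
3. []a, u   [&-rule on 1]
4. ~b, u   [~->-rule on 2]
5. ~<><>(c -> b), u   [~->-rule on 2]
6. a, u   [[]-rule on 3 via uRu]
7. ~<>(c -> b), u   [~<>-rule on 5 via uRu]
8. ~(c -> b), u   [~<>-rule on 7 via uRu]
9. c, u   [~->-rule on 8]
Accessibility: uRu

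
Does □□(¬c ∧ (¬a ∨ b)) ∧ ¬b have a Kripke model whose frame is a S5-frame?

Satisfiable (open branch found)

1. □□(¬c ∧ (¬a ∨ b)) ∧ ¬b, w0
2. □□(¬c ∧ (¬a ∨ b)), w0
3. ¬b, w0
4. □(¬c ∧ (¬a ∨ b)), w0
5. ¬c ∧ (¬a ∨ b), w0
6. ¬c, w0
7. ¬a ∨ b, w0
8. ¬a, w0
Accessibility: w0Rw0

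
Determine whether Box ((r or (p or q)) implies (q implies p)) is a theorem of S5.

Tableau for the negation not Box ((r or (p or q)) implies (q implies p)):
1. not Box ((r or (p or q)) implies (q implies p)), 0
2. not ((r or (p or q)) implies (q implies p)), 1
3. r or (p or q), 1
4. not (q implies p), 1
5. q, 1
6. not p, 1
7. p or q, 1
Accessibility: 0R0, 0R1, 1R0, 1R1
The negation has an open branch (countermodel exists).

Invalid (countermodel exists)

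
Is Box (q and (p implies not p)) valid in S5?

Invalid (countermodel exists)

Tableau for the negation not Box (q and (p implies not p)):
1. not Box (q and (p implies not p)), u
2. not (q and (p implies not p)), v
3. not (p implies not p), v
4. p, v
Accessibility: uRu, uRv, vRu, vRv
The negation has an open branch (countermodel exists).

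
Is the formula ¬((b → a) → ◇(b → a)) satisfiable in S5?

Unsatisfiable (every branch closes)

1. ¬((b → a) → ◇(b → a)), 0
2. b → a, 0
3. ¬◇(b → a), 0
4. ¬(b → a), 0
5. b, 0
6. ¬a, 0
7. a, 0
Accessibility: 0R0
Branch closes: a and ¬a both at 0.
All branches of the tableau close; one closing branch shown above.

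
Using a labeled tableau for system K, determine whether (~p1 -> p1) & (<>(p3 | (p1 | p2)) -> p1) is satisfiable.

1. (~p1 -> p1) & (<>(p3 | (p1 | p2)) -> p1), u
2. ~p1 -> p1, u   [&-rule on 1]
3. <>(p3 | (p1 | p2)) -> p1, u   [&-rule on 1]
4. p1, u   [->-rule on 2 (branches; this branch)]

Yes, satisfiable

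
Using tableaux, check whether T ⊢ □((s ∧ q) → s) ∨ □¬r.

Valid in T

Tableau for the negation ¬(□((s ∧ q) → s) ∨ □¬r):
1. ¬(□((s ∧ q) → s) ∨ □¬r), w0
2. ¬□((s ∧ q) → s), w0
3. ¬□¬r, w0
4. ¬((s ∧ q) → s), w1
5. s ∧ q, w1
6. ¬s, w1
7. s, w1
8. q, w1
Accessibility: w0Rw0, w0Rw1, w1Rw1
Branch closes: s and ¬s both at w1.
All branches of the negation close; one closing branch shown above.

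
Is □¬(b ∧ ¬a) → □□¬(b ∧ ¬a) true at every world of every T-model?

Not valid

Tableau for the negation ¬(□¬(b ∧ ¬a) → □□¬(b ∧ ¬a)):
1. ¬(□¬(b ∧ ¬a) → □□¬(b ∧ ¬a)), w0
2. □¬(b ∧ ¬a), w0
3. ¬□□¬(b ∧ ¬a), w0
4. ¬(b ∧ ¬a), w0
5. a, w0
6. ¬□¬(b ∧ ¬a), w1
7. ¬(b ∧ ¬a), w1
8. a, w1
9. b ∧ ¬a, w2
10. b, w2
11. ¬a, w2
Accessibility: w0Rw0, w0Rw1, w1Rw1, w1Rw2, w2Rw2
The negation has an open branch (countermodel exists).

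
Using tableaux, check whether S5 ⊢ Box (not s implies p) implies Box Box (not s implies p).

Tableau for the negation not (Box (not s implies p) implies Box Box (not s implies p)):
1. not (Box (not s implies p) implies Box Box (not s implies p)), 0
2. Box (not s implies p), 0
3. not Box Box (not s implies p), 0
4. not s implies p, 0
5. p, 0
6. not Box (not s implies p), 1
7. not s implies p, 1
8. p, 1
9. not (not s implies p), 2
10. not s, 2
11. not p, 2
12. not s implies p, 2
13. p, 2
Accessibility: 0R0, 0R1, 0R2, 1R0, 1R1, 1R2, 2R0, 2R1, 2R2
Branch closes: p and not p both at 2.
All branches of the negation close; one closing branch shown above.

Valid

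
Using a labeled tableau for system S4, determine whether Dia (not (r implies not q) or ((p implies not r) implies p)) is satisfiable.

1. Dia (not (r implies not q) or ((p implies not r) implies p)), w0
2. not (r implies not q) or ((p implies not r) implies p), w1   [Dia-rule on 1: fresh world w1, w0Rw1]
3. (p implies not r) implies p, w1   [or-rule on 2 (branches; this branch)]
4. p, w1   [implies-rule on 3 (branches; this branch)]
Accessibility: w0Rw0, w0Rw1, w1Rw1

Satisfiable (open branch found)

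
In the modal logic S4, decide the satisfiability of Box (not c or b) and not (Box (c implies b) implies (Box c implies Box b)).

1. Box (not c or b) and not (Box (c implies b) implies (Box c implies Box b)), 0
2. Box (not c or b), 0
3. not (Box (c implies b) implies (Box c implies Box b)), 0
4. Box (c implies b), 0
5. not (Box c implies Box b), 0
6. Box c, 0
7. not Box b, 0
8. not c or b, 0
9. c implies b, 0
10. c, 0
11. b, 0
12. not b, 1
13. not c or b, 1
14. c implies b, 1
15. c, 1
16. b, 1
Accessibility: 0R0, 0R1, 1R1
Branch closes: b and not b both at 1.
Every branch closes; the branch above is one of them.

Unsatisfiable (every branch closes)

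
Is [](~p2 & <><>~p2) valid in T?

Tableau for the negation ~[](~p2 & <><>~p2):
1. ~[](~p2 & <><>~p2), 0
2. ~(~p2 & <><>~p2), 1
3. ~<><>~p2, 1
4. ~<>~p2, 1
5. p2, 1
Accessibility: 0R0, 0R1, 1R1
The negation has an open branch (countermodel exists).

Invalid (countermodel exists)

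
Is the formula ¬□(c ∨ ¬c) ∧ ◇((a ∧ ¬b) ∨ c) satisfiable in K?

No, unsatisfiable

1. ¬□(c ∨ ¬c) ∧ ◇((a ∧ ¬b) ∨ c), u
2. ¬□(c ∨ ¬c), u   [∧-rule on 1]
3. ◇((a ∧ ¬b) ∨ c), u   [∧-rule on 1]
4. ¬(c ∨ ¬c), v   [¬□-rule on 2: fresh world v, uRv]
5. ¬c, v   [¬∨-rule on 4]
6. c, v   [¬∨-rule on 4]
Accessibility: uRv
Branch closes: c and ¬c both at v.
Every branch closes; the branch above is one of them.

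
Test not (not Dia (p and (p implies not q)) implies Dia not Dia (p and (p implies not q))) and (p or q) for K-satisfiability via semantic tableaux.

1. not (not Dia (p and (p implies not q)) implies Dia not Dia (p and (p implies not q))) and (p or q), u
2. not (not Dia (p and (p implies not q)) implies Dia not Dia (p and (p implies not q))), u   [and-rule on 1]
3. p or q, u   [and-rule on 1]
4. not Dia (p and (p implies not q)), u   [neg-implies-rule on 2]
5. not Dia not Dia (p and (p implies not q)), u   [neg-implies-rule on 2]
6. q, u   [or-rule on 3 (branches; this branch)]

Satisfiable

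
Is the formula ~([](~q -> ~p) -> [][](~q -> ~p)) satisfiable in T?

Yes, satisfiable

1. ~([](~q -> ~p) -> [][](~q -> ~p)), u
2. [](~q -> ~p), u   [~->-rule on 1]
3. ~[][](~q -> ~p), u   [~->-rule on 1]
4. ~q -> ~p, u   [[]-rule on 2 via uRu]
5. ~p, u   [->-rule on 4 (branches; this branch)]
6. ~[](~q -> ~p), v   [~[]-rule on 3: fresh world v, uRv]
7. ~q -> ~p, v   [[]-rule on 2 via uRv]
8. ~p, v   [->-rule on 7 (branches; this branch)]
9. ~(~q -> ~p), w   [~[]-rule on 6: fresh world w, vRw]
10. ~q, w   [~->-rule on 9]
11. p, w   [~->-rule on 9]
Accessibility: uRu, uRv, vRv, vRw, wRw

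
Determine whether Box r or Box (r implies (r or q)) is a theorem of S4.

Tableau for the negation not (Box r or Box (r implies (r or q))):
1. not (Box r or Box (r implies (r or q))), 0
2. not Box r, 0
3. not Box (r implies (r or q)), 0
4. not r, 1
5. not (r implies (r or q)), 2
6. r, 2
7. not (r or q), 2
8. not r, 2
9. not q, 2
Accessibility: 0R0, 0R1, 0R2, 1R1, 2R2
Branch closes: r and not r both at 2.
All branches of the negation close; one closing branch shown above.

Valid in S4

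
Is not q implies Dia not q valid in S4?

Tableau for the negation not (not q implies Dia not q):
1. not (not q implies Dia not q), u
2. not q, u   [neg-implies-rule on 1]
3. not Dia not q, u   [neg-implies-rule on 1]
4. q, u   [neg-Dia-rule on 3 via uRu]
Accessibility: uRu
Branch closes: q and not q both at u.
Every branch of the negation's tableau closes; the branch above is one of them.

Valid in S4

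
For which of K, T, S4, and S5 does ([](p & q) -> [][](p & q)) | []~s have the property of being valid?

T-tableau for the negation ~(([](p & q) -> [][](p & q)) | []~s):
1. ~(([](p & q) -> [][](p & q)) | []~s), w0
2. ~([](p & q) -> [][](p & q)), w0   [~|-rule on 1]
3. ~[]~s, w0   [~|-rule on 1]
4. [](p & q), w0   [~->-rule on 2]
5. ~[][](p & q), w0   [~->-rule on 2]
6. p & q, w0   [[]-rule on 4 via w0Rw0]
7. p, w0   [&-rule on 6]
8. q, w0   [&-rule on 6]
9. s, w1   [~[]-rule on 3: fresh world w1, w0Rw1]
10. p & q, w1   [[]-rule on 4 via w0Rw1]
11. p, w1   [&-rule on 10]
12. q, w1   [&-rule on 10]
13. ~[](p & q), w2   [~[]-rule on 5: fresh world w2, w0Rw2]
14. p & q, w2   [[]-rule on 4 via w0Rw2]
15. p, w2   [&-rule on 14]
16. q, w2   [&-rule on 14]
17. ~(p & q), w3   [~[]-rule on 13: fresh world w3, w2Rw3]
18. ~q, w3   [~&-rule on 17 (branches; this branch)]
Accessibility: w0Rw0, w0Rw1, w0Rw2, w1Rw1, w2Rw2, w2Rw3, w3Rw3
Complete open branch: countermodel on a T-frame, so not valid in T, nor in K (the same frame is also a K-frame).
S4-tableau for the negation ~(([](p & q) -> [][](p & q)) | []~s):
1. ~(([](p & q) -> [][](p & q)) | []~s), w0
2. ~([](p & q) -> [][](p & q)), w0   [~|-rule on 1]
3. ~[]~s, w0   [~|-rule on 1]
4. [](p & q), w0   [~->-rule on 2]
5. ~[][](p & q), w0   [~->-rule on 2]
6. p & q, w0   [[]-rule on 4 via w0Rw0]
7. p, w0   [&-rule on 6]
8. q, w0   [&-rule on 6]
9. s, w1   [~[]-rule on 3: fresh world w1, w0Rw1]
10. p & q, w1   [[]-rule on 4 via w0Rw1]
11. p, w1   [&-rule on 10]
12. q, w1   [&-rule on 10]
13. ~[](p & q), w2   [~[]-rule on 5: fresh world w2, w0Rw2]
14. p & q, w2   [[]-rule on 4 via w0Rw2]
15. p, w2   [&-rule on 14]
16. q, w2   [&-rule on 14]
17. ~(p & q), w3   [~[]-rule on 13: fresh world w3, w2Rw3]
18. p & q, w3   [[]-rule on 4 via w0Rw3]
19. p, w3   [&-rule on 18]
20. q, w3   [&-rule on 18]
21. ~q, w3   [~&-rule on 17 (branches; this branch)]
Accessibility: w0Rw0, w0Rw1, w0Rw2, w0Rw3, w1Rw1, w2Rw2, w2Rw3, w3Rw3
Branch closes: q and ~q both at w3.
Every branch closes (one shown): valid in S4, hence also in S5 (every theorem of S4 is a theorem of S5).

S4, S5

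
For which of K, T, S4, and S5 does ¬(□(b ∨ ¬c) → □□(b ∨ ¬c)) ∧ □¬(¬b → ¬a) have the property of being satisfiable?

T-tableau for the formula:
1. ¬(□(b ∨ ¬c) → □□(b ∨ ¬c)) ∧ □¬(¬b → ¬a), u
2. ¬(□(b ∨ ¬c) → □□(b ∨ ¬c)), u
3. □¬(¬b → ¬a), u
4. □(b ∨ ¬c), u
5. ¬□□(b ∨ ¬c), u
6. ¬(¬b → ¬a), u
7. ¬b, u
8. a, u
9. b ∨ ¬c, u
10. ¬c, u
11. ¬□(b ∨ ¬c), v
12. ¬(¬b → ¬a), v
13. ¬b, v
14. a, v
15. b ∨ ¬c, v
16. ¬c, v
17. ¬(b ∨ ¬c), w
18. ¬b, w
19. c, w
Accessibility: uRu, uRv, vRv, vRw, wRw
Complete open branch: satisfiable in T, hence also in K (this T-model is also a K-model).
S4-tableau for the formula:
1. ¬(□(b ∨ ¬c) → □□(b ∨ ¬c)) ∧ □¬(¬b → ¬a), u
2. ¬(□(b ∨ ¬c) → □□(b ∨ ¬c)), u
3. □¬(¬b → ¬a), u
4. □(b ∨ ¬c), u
5. ¬□□(b ∨ ¬c), u
6. ¬(¬b → ¬a), u
7. ¬b, u
8. a, u
9. b ∨ ¬c, u
10. ¬c, u
11. ¬□(b ∨ ¬c), v
12. ¬(¬b → ¬a), v
13. ¬b, v
14. a, v
15. b ∨ ¬c, v
16. ¬c, v
17. ¬(b ∨ ¬c), w
18. ¬b, w
19. c, w
20. ¬(¬b → ¬a), w
21. a, w
22. b ∨ ¬c, w
23. ¬c, w
Accessibility: uRu, uRv, uRw, vRv, vRw, wRw
Branch closes: c and ¬c both at w.
Every branch closes (one shown): unsatisfiable in S4, hence also in S5 (every S5-frame is an S4-frame).

K, T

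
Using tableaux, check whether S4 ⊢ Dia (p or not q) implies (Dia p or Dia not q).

Valid in S4

Tableau for the negation not (Dia (p or not q) implies (Dia p or Dia not q)):
1. not (Dia (p or not q) implies (Dia p or Dia not q)), u
2. Dia (p or not q), u
3. not (Dia p or Dia not q), u
4. not Dia p, u
5. not Dia not q, u
6. not p, u
7. q, u
8. p or not q, v
9. not p, v
10. q, v
11. not q, v
Accessibility: uRu, uRv, vRv
Branch closes: q and not q both at v.
All branches of the negation close; one closing branch shown above.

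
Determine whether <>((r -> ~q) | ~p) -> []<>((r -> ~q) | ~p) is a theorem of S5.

Yes, valid

Tableau for the negation ~(<>((r -> ~q) | ~p) -> []<>((r -> ~q) | ~p)):
1. ~(<>((r -> ~q) | ~p) -> []<>((r -> ~q) | ~p)), u
2. <>((r -> ~q) | ~p), u
3. ~[]<>((r -> ~q) | ~p), u
4. (r -> ~q) | ~p, v
5. r -> ~q, v
6. ~q, v
7. ~<>((r -> ~q) | ~p), w
8. ~((r -> ~q) | ~p), u
9. ~(r -> ~q), u
10. p, u
11. r, u
12. q, u
13. ~((r -> ~q) | ~p), v
14. ~(r -> ~q), v
15. p, v
16. r, v
17. q, v
Accessibility: uRu, uRv, uRw, vRu, vRv, vRw, wRu, wRv, wRw
Branch closes: q and ~q both at v.
Every branch of the negation's tableau closes; the branch above is one of them.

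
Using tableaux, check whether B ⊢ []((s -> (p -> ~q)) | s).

Valid

Tableau for the negation ~[]((s -> (p -> ~q)) | s):
1. ~[]((s -> (p -> ~q)) | s), w0
2. ~((s -> (p -> ~q)) | s), w1   [~[]-rule on 1: fresh world w1, w0Rw1]
3. ~(s -> (p -> ~q)), w1   [~|-rule on 2]
4. ~s, w1   [~|-rule on 2]
5. s, w1   [~->-rule on 3]
6. ~(p -> ~q), w1   [~->-rule on 3]
Accessibility: w0Rw0, w0Rw1, w1Rw0, w1Rw1
Branch closes: s and ~s both at w1.
Every branch of the negation's tableau closes; the branch above is one of them.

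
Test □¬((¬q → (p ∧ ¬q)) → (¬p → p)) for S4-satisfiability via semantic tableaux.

Yes, satisfiable

1. □¬((¬q → (p ∧ ¬q)) → (¬p → p)), 0
2. ¬((¬q → (p ∧ ¬q)) → (¬p → p)), 0
3. ¬q → (p ∧ ¬q), 0
4. ¬(¬p → p), 0
5. ¬p, 0
6. q, 0
Accessibility: 0R0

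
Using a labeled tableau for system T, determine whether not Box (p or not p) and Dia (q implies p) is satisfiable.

1. not Box (p or not p) and Dia (q implies p), u
2. not Box (p or not p), u
3. Dia (q implies p), u
4. not (p or not p), v
5. not p, v
6. p, v
Accessibility: uRu, uRv, vRv
Branch closes: p and not p both at v.
All branches of the tableau close; one closing branch shown above.

Unsatisfiable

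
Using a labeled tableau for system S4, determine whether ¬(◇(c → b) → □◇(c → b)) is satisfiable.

Satisfiable (open branch found)

1. ¬(◇(c → b) → □◇(c → b)), u
2. ◇(c → b), u   [¬→-rule on 1]
3. ¬□◇(c → b), u   [¬→-rule on 1]
4. c → b, v   [◇-rule on 2: fresh world v, uRv]
5. b, v   [→-rule on 4 (branches; this branch)]
6. ¬◇(c → b), w   [¬□-rule on 3: fresh world w, uRw]
7. ¬(c → b), w   [¬◇-rule on 6 via wRw]
8. c, w   [¬→-rule on 7]
9. ¬b, w   [¬→-rule on 7]
Accessibility: uRu, uRv, uRw, vRv, wRw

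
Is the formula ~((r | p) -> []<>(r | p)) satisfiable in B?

1. ~((r | p) -> []<>(r | p)), 0
2. r | p, 0
3. ~[]<>(r | p), 0
4. p, 0
5. ~<>(r | p), 1
6. ~(r | p), 0
7. ~r, 0
8. ~p, 0
Accessibility: 0R0, 0R1, 1R0, 1R1
Branch closes: p and ~p both at 0.
Every branch closes; the branch above is one of them.

Unsatisfiable (every branch closes)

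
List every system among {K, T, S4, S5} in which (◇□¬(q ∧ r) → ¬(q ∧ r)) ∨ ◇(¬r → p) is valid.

T-tableau for the negation ¬((◇□¬(q ∧ r) → ¬(q ∧ r)) ∨ ◇(¬r → p)):
1. ¬((◇□¬(q ∧ r) → ¬(q ∧ r)) ∨ ◇(¬r → p)), u
2. ¬(◇□¬(q ∧ r) → ¬(q ∧ r)), u
3. ¬◇(¬r → p), u
4. ◇□¬(q ∧ r), u
5. q ∧ r, u
6. q, u
7. r, u
8. ¬(¬r → p), u
9. ¬r, u
10. ¬p, u
Accessibility: uRu
Branch closes: r and ¬r both at u.
Every branch closes (one shown): valid in T, hence also in S4, S5 (every theorem of T is a theorem of S4 and S5).
K-tableau for the negation ¬((◇□¬(q ∧ r) → ¬(q ∧ r)) ∨ ◇(¬r → p)):
1. ¬((◇□¬(q ∧ r) → ¬(q ∧ r)) ∨ ◇(¬r → p)), u
2. ¬(◇□¬(q ∧ r) → ¬(q ∧ r)), u
3. ¬◇(¬r → p), u
4. ◇□¬(q ∧ r), u
5. q ∧ r, u
6. q, u
7. r, u
8. □¬(q ∧ r), v
9. ¬(¬r → p), v
10. ¬r, v
11. ¬p, v
Accessibility: uRv
Complete open branch: countermodel on a K-frame, so not valid in K.

T, S4, S5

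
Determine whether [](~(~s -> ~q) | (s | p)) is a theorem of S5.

Tableau for the negation ~[](~(~s -> ~q) | (s | p)):
1. ~[](~(~s -> ~q) | (s | p)), w0
2. ~(~(~s -> ~q) | (s | p)), w1
3. ~s -> ~q, w1
4. ~(s | p), w1
5. ~s, w1
6. ~p, w1
7. ~q, w1
Accessibility: w0Rw0, w0Rw1, w1Rw0, w1Rw1
The negation has an open branch (countermodel exists).

Not valid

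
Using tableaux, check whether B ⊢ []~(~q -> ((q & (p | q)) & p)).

Tableau for the negation ~[]~(~q -> ((q & (p | q)) & p)):
1. ~[]~(~q -> ((q & (p | q)) & p)), u
2. ~q -> ((q & (p | q)) & p), v   [~[]-rule on 1: fresh world v, uRv]
3. (q & (p | q)) & p, v   [->-rule on 2 (branches; this branch)]
4. q & (p | q), v   [&-rule on 3]
5. p, v   [&-rule on 3]
6. q, v   [&-rule on 4]
7. p | q, v   [&-rule on 4]
Accessibility: uRu, uRv, vRu, vRv
The negation has an open branch (countermodel exists).

No, not valid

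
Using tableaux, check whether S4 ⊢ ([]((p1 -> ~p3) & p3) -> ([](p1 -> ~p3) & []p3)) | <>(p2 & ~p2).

Valid in S4

Tableau for the negation ~(([]((p1 -> ~p3) & p3) -> ([](p1 -> ~p3) & []p3)) | <>(p2 & ~p2)):
1. ~(([]((p1 -> ~p3) & p3) -> ([](p1 -> ~p3) & []p3)) | <>(p2 & ~p2)), u
2. ~([]((p1 -> ~p3) & p3) -> ([](p1 -> ~p3) & []p3)), u
3. ~<>(p2 & ~p2), u
4. []((p1 -> ~p3) & p3), u
5. ~([](p1 -> ~p3) & []p3), u
6. ~(p2 & ~p2), u
7. (p1 -> ~p3) & p3, u
8. p1 -> ~p3, u
9. p3, u
10. ~[](p1 -> ~p3), u
11. p2, u
12. ~p1, u
13. ~(p1 -> ~p3), v
14. p1, v
15. p3, v
16. ~(p2 & ~p2), v
17. (p1 -> ~p3) & p3, v
18. p1 -> ~p3, v
19. p2, v
20. ~p3, v
Accessibility: uRu, uRv, vRv
Branch closes: p3 and ~p3 both at v.
Every branch of the negation's tableau closes; the branch above is one of them.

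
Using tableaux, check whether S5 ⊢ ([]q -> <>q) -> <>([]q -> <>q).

Valid in S5

Tableau for the negation ~(([]q -> <>q) -> <>([]q -> <>q)):
1. ~(([]q -> <>q) -> <>([]q -> <>q)), u
2. []q -> <>q, u
3. ~<>([]q -> <>q), u
4. ~([]q -> <>q), u
5. []q, u
6. ~<>q, u
7. q, u
8. ~q, u
Accessibility: uRu
Branch closes: q and ~q both at u.
All branches of the negation close; one closing branch shown above.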